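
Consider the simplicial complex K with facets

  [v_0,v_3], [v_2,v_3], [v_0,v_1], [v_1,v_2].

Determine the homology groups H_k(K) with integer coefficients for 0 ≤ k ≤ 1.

Take the total order v_0 < v_1 < v_2 < v_3 on the vertex set. Then K (dimension 1) consists of the simplices:

  0-simplices (4): [v_0], [v_1], [v_2], [v_3]
  1-simplices (4): [v_0,v_1], [v_0,v_3], [v_1,v_2], [v_2,v_3]

so the chain groups are C_0 ≅ Z^4, C_1 ≅ Z^4.

Boundary ∂_1: C_1 → C_0 sends each edge [p,q] (with p < q) to q − p.
The 4×4 boundary matrix has rank 3 and Smith normal form diag(1,1,1).

Now H_k = ker ∂_k / im ∂_{k+1}, so:

  H_0: rank C_0 − rank ∂_1 = 4 − 3 = 1, and the invariant factors of ∂_1 are all 1, so H_0 ≅ Z.
  H_1: rank ker ∂_1 − rank ∂_2 = (4 − 3) − 0 = 1, and there is no ∂_2, so H_1 ≅ Z.

H_0 = Z,  H_1 = Z.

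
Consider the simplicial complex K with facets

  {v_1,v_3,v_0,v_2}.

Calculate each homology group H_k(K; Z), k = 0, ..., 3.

K has 4 vertices, 6 edges, 4 triangles, 1 3-simplex.
rank ∂_0 = 0, rank ∂_1 = 3 ⇒ b_0 = 4 − 0 − 3 = 1; all invariant factors of ∂_1 are 1 so no torsion. So H_0 ≅ Z.
rank ∂_1 = 3, rank ∂_2 = 3 ⇒ b_1 = 6 − 3 − 3 = 0; all invariant factors of ∂_2 are 1 so no torsion. So H_1 ≅ 0.
rank ∂_2 = 3, rank ∂_3 = 1 ⇒ b_2 = 4 − 3 − 1 = 0; all invariant factors of ∂_3 are 1 so no torsion. So H_2 ≅ 0.
rank ∂_3 = 1, rank ∂_4 = 0 ⇒ b_3 = 1 − 1 − 0 = 0. So H_3 ≅ 0.

H_0 ≅ Z,  H_1 = 0,  H_2 = 0,  H_3 = 0.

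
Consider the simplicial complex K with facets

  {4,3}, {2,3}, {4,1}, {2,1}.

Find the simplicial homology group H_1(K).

We work with the vertex ordering 1 < 2 < 3 < 4. The simplices of K, each written with vertices in increasing order, are:

  0-simplices (4): [1], [2], [3], [4]
  1-simplices (4): [1,2], [1,4], [2,3], [3,4]

Hence C_0 ≅ Z^4, C_1 ≅ Z^4.

∂_1: C_1 → C_0 is given by ∂[p,q] = [q] − [p].
The 4×4 boundary matrix has rank 3 and Smith normal form diag(1,1,1).

Computing H_k = (kernel of ∂_k) / (image of ∂_{k+1}):

  H_1: rank ker ∂_1 − rank ∂_2 = (4 − 3) − 0 = 1, and there is no ∂_2, so H_1 = Z.

H_1 = Z.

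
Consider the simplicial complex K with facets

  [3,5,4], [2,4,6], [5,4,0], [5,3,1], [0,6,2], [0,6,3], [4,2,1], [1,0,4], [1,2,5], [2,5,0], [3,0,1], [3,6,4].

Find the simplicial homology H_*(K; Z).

Fix the vertex order 0 < 1 < 2 < 3 < 4 < 5 < 6 and write every simplex with vertices in increasing order. Then dim K = 2 and the simplices of K are:

  0-simplices (7): [0], [1], [2], [3], [4], [5], [6]
  1-simplices (18): [0,1], [0,2], [0,3], [0,4], [0,5], [0,6], [1,2], [1,3], [1,4], [1,5], [2,4], [2,5], [2,6], [3,4], [3,5], [3,6], [4,5], [4,6]
  2-simplices (12): [0,1,3], [0,1,4], [0,2,5], [0,2,6], [0,3,6], [0,4,5], [1,2,4], [1,2,5], [1,3,5], [2,4,6], [3,4,5], [3,4,6]

Hence C_0 ≅ Z^7, C_1 ≅ Z^18, C_2 ≅ Z^12.

The boundary map ∂_1: C_1 → C_0 maps an edge to its endpoints' difference, ∂[p,q] = q − p. For instance
  ∂[1,2] = [2] − [1].
The 7×18 boundary matrix has rank 6 and Smith normal form diag(1,1,1,1,1,1).

The boundary map ∂_2: C_2 → C_1 sends each 2-simplex [p,q,r] to [q,r] − [p,r] + [p,q]. For instance
  ∂[2,4,6] = [4,6] − [2,6] + [2,4],
  ∂[3,4,5] = [4,5] − [3,5] + [3,4].
This gives a 18×12 integer matrix of rank 12; reducing to Smith normal form yields diagonal entries (1,1,1,1,1,1,1,1,1,1,1,2).

Computing H_k = (kernel of ∂_k) / (image of ∂_{k+1}):

  H_0: rank C_0 − rank ∂_1 = 7 − 6 = 1, and the invariant factors of ∂_1 are all 1, so H_0 ≅ Z.
  H_1: rank ker ∂_1 − rank ∂_2 = (18 − 6) − 12 = 0, and ∂_2 has invariant factor 2 > 1, so H_1 ≅ Z/2.
  H_2: rank ker ∂_2 − rank ∂_3 = (12 − 12) − 0 = 0, and there is no ∂_3, so H_2 ≅ 0.

H_0 ≅ Z,  H_1 ≅ Z/2,  H_2 = 0.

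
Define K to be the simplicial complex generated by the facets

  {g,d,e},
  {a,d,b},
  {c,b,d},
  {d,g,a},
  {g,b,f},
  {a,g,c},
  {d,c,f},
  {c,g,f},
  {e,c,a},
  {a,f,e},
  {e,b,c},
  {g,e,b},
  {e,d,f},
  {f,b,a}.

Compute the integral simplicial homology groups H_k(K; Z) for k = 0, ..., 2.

H_0 ≅ Z,  H_1 ≅ Z^2,  H_2 ≅ Z.

Order the vertices as a < b < c < d < e < f < g. Listing each simplex with vertices in this order, K has dimension 2 with simplices:

  0-simplices (7): a, b, c, d, e, f, g
  1-simplices (21): ab, ac, ad, ae, af, ag, bc, bd, be, bf, bg, cd, ce, cf, cg, de, df, dg, ef, eg, fg
  2-simplices (14): abd, abf, ace, acg, adg, aef, bcd, bce, beg, bfg, cdf, cfg, def, deg

so the chain groups are C_0 ≅ Z^7, C_1 ≅ Z^21, C_2 ≅ Z^14.

∂_1: C_1 → C_0 is given by ∂[p,q] = [q] − [p]. For instance
  ∂ae = e − a.
The resulting 7×21 matrix has rank 6, and its Smith normal form has invariant factors (1,1,1,1,1,1).

∂_2: C_2 → C_1 acts by ∂[p,q,r] = [q,r] − [p,r] + [p,q]. For instance
  ∂def = ef − df + de,
  ∂deg = eg − dg + de.
As a 21×14 matrix over Z this has rank 13, with invariant factors (1,1,1,1,1,1,1,1,1,1,1,1,1).

Computing H_k = (kernel of ∂_k) / (image of ∂_{k+1}):

  H_0: rank C_0 − rank ∂_1 = 7 − 6 = 1, and the invariant factors of ∂_1 are all 1, so H_0 ≅ Z.
  H_1: rank ker ∂_1 − rank ∂_2 = (21 − 6) − 13 = 2, and the invariant factors of ∂_2 are all 1, so H_1 ≅ Z^2.
  H_2: rank ker ∂_2 − rank ∂_3 = (14 − 13) − 0 = 1, and there is no ∂_3, so H_2 ≅ Z.

As a check, the Euler characteristic is 7 − 21 + 14 = 0, which agrees with 1 − 2 + 1 = 0.
(K is a triangulation of the torus T^2.)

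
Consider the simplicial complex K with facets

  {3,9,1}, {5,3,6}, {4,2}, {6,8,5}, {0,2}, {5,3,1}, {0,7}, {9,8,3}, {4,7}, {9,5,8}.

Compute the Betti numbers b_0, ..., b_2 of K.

K has 10 vertices, 16 edges, 6 triangles.
rank ∂_0 = 0, rank ∂_1 = 8 ⇒ b_0 = 10 − 0 − 8 = 2; all invariant factors of ∂_1 are 1 so no torsion. So H_0 ≅ Z^2.
rank ∂_1 = 8, rank ∂_2 = 6 ⇒ b_1 = 16 − 8 − 6 = 2; all invariant factors of ∂_2 are 1 so no torsion. So H_1 ≅ Z^2.
rank ∂_2 = 6, rank ∂_3 = 0 ⇒ b_2 = 6 − 6 − 0 = 0. So H_2 ≅ 0.

b_0 = 2, b_1 = 2, b_2 = 0.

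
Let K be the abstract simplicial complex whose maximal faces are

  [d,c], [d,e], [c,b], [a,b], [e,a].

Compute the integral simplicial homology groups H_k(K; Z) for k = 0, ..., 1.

H_0 = Z,  H_1 = Z.

Take the total order a < b < c < d < e on the vertex set. Then K (dimension 1) consists of the simplices:

  0-simplices (5): a, b, c, d, e
  1-simplices (5): ab, ae, bc, cd, de

Hence C_0 ≅ Z^5, C_1 ≅ Z^5.

The boundary map ∂_1: C_1 → C_0 sends each edge [p,q] (with p < q) to q − p. For instance
  ∂ae = e − a.
The 5×5 boundary matrix has rank 4 and Smith normal form diag(1,1,1,1).

Now H_k = ker ∂_k / im ∂_{k+1}, so:

  H_0: rank C_0 − rank ∂_1 = 5 − 4 = 1, and the invariant factors of ∂_1 are all 1, so H_0 = Z.
  H_1: rank ker ∂_1 − rank ∂_2 = (5 − 4) − 0 = 1, and there is no ∂_2, so H_1 = Z.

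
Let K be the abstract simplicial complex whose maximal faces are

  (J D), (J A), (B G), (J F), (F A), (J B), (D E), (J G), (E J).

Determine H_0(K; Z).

Take the total order A < B < D < E < F < G < J on the vertex set. Then K (dimension 1) consists of the simplices:

  0-simplices (7): A, B, D, E, F, G, J
  1-simplices (9): AF, AJ, BG, BJ, DE, DJ, EJ, FJ, GJ

Hence C_0 ≅ Z^7, C_1 ≅ Z^9.

The boundary map ∂_1: C_1 → C_0 is given by ∂[p,q] = [q] − [p]. For instance
  ∂AF = F − A.
As a 7×9 matrix over Z this has rank 6, with invariant factors (1,1,1,1,1,1).

Reading off H_k = ker ∂_k / im ∂_{k+1}:

  H_0: rank C_0 − rank ∂_1 = 7 − 6 = 1, and the invariant factors of ∂_1 are all 1, so H_0 = Z.

H_0 = Z.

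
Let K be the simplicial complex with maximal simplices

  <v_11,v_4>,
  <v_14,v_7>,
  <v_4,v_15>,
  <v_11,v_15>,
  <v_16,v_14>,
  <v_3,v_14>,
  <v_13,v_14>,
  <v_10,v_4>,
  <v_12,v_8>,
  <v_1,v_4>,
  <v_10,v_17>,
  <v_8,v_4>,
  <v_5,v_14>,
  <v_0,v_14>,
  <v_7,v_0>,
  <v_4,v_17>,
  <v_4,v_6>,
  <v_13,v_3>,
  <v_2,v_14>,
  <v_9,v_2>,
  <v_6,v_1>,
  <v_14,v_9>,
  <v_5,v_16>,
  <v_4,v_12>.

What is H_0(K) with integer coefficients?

Order the vertices as v_0 < v_1 < v_2 < v_3 < v_4 < v_5 < v_6 < v_7 < v_8 < v_9 < v_10 < v_11 < v_12 < v_13 < v_14 < v_15 < v_16 < v_17. Listing each simplex with vertices in this order, K has dimension 1 with simplices:

  0-simplices (18): [v_0], [v_1], [v_2], [v_3], [v_4], [v_5], [v_6], [v_7], [v_8], [v_9], [v_10], [v_11], [v_12], [v_13], [v_14], [v_15], [v_16], [v_17]
  1-simplices (24): (24 of them)

so the chain groups are C_0 ≅ Z^18, C_1 ≅ Z^24.

∂_1: C_1 → C_0 sends each edge [p,q] (with p < q) to q − p. For instance
  ∂[v_4,v_11] = [v_11] − [v_4].
As a 18×24 matrix over Z this has rank 16, with invariant factors (1,1,1,1,1,1,1,1,1,1,1,1,1,1,1,1).

From H_k ≅ ker(∂_k) / im(∂_{k+1}) we obtain:

  H_0: rank C_0 − rank ∂_1 = 18 − 16 = 2, and the invariant factors of ∂_1 are all 1, so H_0 = Z^2.

H_0 = Z^2.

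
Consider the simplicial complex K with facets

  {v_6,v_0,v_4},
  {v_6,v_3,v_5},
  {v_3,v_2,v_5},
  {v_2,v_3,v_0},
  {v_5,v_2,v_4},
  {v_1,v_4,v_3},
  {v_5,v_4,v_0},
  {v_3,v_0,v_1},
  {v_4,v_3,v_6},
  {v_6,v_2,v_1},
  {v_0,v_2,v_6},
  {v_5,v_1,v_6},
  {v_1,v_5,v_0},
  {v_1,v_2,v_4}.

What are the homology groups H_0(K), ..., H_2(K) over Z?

H_0 = Z,  H_1 = Z^2,  H_2 = Z.

We work with the vertex ordering v_0 < v_1 < v_2 < v_3 < v_4 < v_5 < v_6. The simplices of K, each written with vertices in increasing order, are:

  0-simplices (7): [v_0], [v_1], [v_2], [v_3], [v_4], [v_5], [v_6]
  1-simplices (21): (21 of them)
  2-simplices (14): (14 of them)

Hence C_0 ≅ Z^7, C_1 ≅ Z^21, C_2 ≅ Z^14.

The boundary map ∂_1: C_1 → C_0 maps an edge to its endpoints' difference, ∂[p,q] = q − p. For instance
  ∂[v_2,v_3] = [v_3] − [v_2].
As a 7×21 matrix over Z this has rank 6, with invariant factors (1,1,1,1,1,1).

Boundary ∂_2: C_2 → C_1 maps a triangle to the signed sum of its edges. For instance
  ∂[v_3,v_4,v_6] = [v_4,v_6] − [v_3,v_6] + [v_3,v_4],
  ∂[v_2,v_4,v_5] = [v_4,v_5] − [v_2,v_5] + [v_2,v_4].
This gives a 21×14 integer matrix of rank 13; reducing to Smith normal form yields diagonal entries (1,1,1,1,1,1,1,1,1,1,1,1,1).

Computing H_k = (kernel of ∂_k) / (image of ∂_{k+1}):

  H_0: rank C_0 − rank ∂_1 = 7 − 6 = 1, and the invariant factors of ∂_1 are all 1, so H_0 = Z.
  H_1: rank ker ∂_1 − rank ∂_2 = (21 − 6) − 13 = 2, and the invariant factors of ∂_2 are all 1, so H_1 = Z^2.
  H_2: rank ker ∂_2 − rank ∂_3 = (14 − 13) − 0 = 1, and there is no ∂_3, so H_2 = Z.

As a check, the Euler characteristic is 7 − 21 + 14 = 0, which agrees with 1 − 2 + 1 = 0.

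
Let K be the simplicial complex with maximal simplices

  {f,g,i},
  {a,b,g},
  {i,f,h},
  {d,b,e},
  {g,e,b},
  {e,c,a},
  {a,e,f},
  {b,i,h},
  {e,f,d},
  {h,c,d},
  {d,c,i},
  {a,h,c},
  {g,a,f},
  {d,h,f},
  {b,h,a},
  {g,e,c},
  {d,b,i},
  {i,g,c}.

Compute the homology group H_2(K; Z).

Fix the vertex order a < b < c < d < e < f < g < h < i and write every simplex with vertices in increasing order. Then dim K = 2 and the simplices of K are:

  0-simplices (9): a, b, c, d, e, f, g, h, i
  1-simplices (27): ab, ac, ae, af, ag, ah, bd, be, bg, bh, bi, cd, ce, cg, ch, ci, de, df, dh, di, ef, eg, fg, fh, fi, gi, hi
  2-simplices (18): abg, abh, ace, ach, aef, afg, bde, bdi, beg, bhi, cdh, cdi, ceg, cgi, def, dfh, fgi, fhi

giving chain groups C_0 ≅ Z^9, C_1 ≅ Z^27, C_2 ≅ Z^18.

∂_1: C_1 → C_0 maps an edge to its endpoints' difference, ∂[p,q] = q − p. For instance
  ∂ae = e − a.
As a 9×27 matrix over Z this has rank 8, with invariant factors (1,1,1,1,1,1,1,1).

The boundary map ∂_2: C_2 → C_1 maps a triangle to the signed sum of its edges. For instance
  ∂bhi = hi − bi + bh,
  ∂dfh = fh − dh + df.
This gives a 27×18 integer matrix of rank 18; reducing to Smith normal form yields diagonal entries (1,1,1,1,1,1,1,1,1,1,1,1,1,1,1,1,1,2).

From H_k ≅ ker(∂_k) / im(∂_{k+1}) we obtain:

  H_2: rank ker ∂_2 − rank ∂_3 = (18 − 18) − 0 = 0, and there is no ∂_3, so H_2 = 0.

H_2 ≅ 0.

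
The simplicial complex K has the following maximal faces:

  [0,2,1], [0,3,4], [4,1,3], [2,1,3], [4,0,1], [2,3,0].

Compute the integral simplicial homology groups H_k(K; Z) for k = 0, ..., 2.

H_0 ≅ Z,  H_1 = 0,  H_2 ≅ Z.

Take the total order 0 < 1 < 2 < 3 < 4 on the vertex set. Then K (dimension 2) consists of the simplices:

  0-simplices (5): [0], [1], [2], [3], [4]
  1-simplices (9): [0,1], [0,2], [0,3], [0,4], [1,2], [1,3], [1,4], [2,3], [3,4]
  2-simplices (6): [0,1,2], [0,1,4], [0,2,3], [0,3,4], [1,2,3], [1,3,4]

so the chain groups are C_0 ≅ Z^5, C_1 ≅ Z^9, C_2 ≅ Z^6.

Boundary ∂_1: C_1 → C_0 is given by ∂[p,q] = [q] − [p]. For instance
  ∂[2,3] = [3] − [2].
The 5×9 boundary matrix has rank 4 and Smith normal form diag(1,1,1,1).

∂_2: C_2 → C_1 acts by ∂[p,q,r] = [q,r] − [p,r] + [p,q]. For instance
  ∂[1,2,3] = [2,3] − [1,3] + [1,2],
  ∂[0,1,2] = [1,2] − [0,2] + [0,1].
This gives a 9×6 integer matrix of rank 5; reducing to Smith normal form yields diagonal entries (1,1,1,1,1).

Computing H_k = (kernel of ∂_k) / (image of ∂_{k+1}):

  H_0: rank C_0 − rank ∂_1 = 5 − 4 = 1, and the invariant factors of ∂_1 are all 1, so H_0 ≅ Z.
  H_1: rank ker ∂_1 − rank ∂_2 = (9 − 4) − 5 = 0, and the invariant factors of ∂_2 are all 1, so H_1 ≅ 0.
  H_2: rank ker ∂_2 − rank ∂_3 = (6 − 5) − 0 = 1, and there is no ∂_3, so H_2 ≅ Z.

As a check, the Euler characteristic is 5 − 9 + 6 = 2, which agrees with 1 − 0 + 1 = 2.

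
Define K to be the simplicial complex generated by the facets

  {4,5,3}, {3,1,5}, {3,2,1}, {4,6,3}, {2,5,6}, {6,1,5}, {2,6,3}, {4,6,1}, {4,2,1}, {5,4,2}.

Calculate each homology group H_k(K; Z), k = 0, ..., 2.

H_0 ≅ Z,  H_1 ≅ Z/2,  H_2 = 0.

Fix the vertex order 1 < 2 < 3 < 4 < 5 < 6 and write every simplex with vertices in increasing order. Then dim K = 2 and the simplices of K are:

  0-simplices (6): [1], [2], [3], [4], [5], [6]
  1-simplices (15): [1,2], [1,3], [1,4], [1,5], [1,6], [2,3], [2,4], [2,5], [2,6], [3,4], [3,5], [3,6], [4,5], [4,6], [5,6]
  2-simplices (10): [1,2,3], [1,2,4], [1,3,5], [1,4,6], [1,5,6], [2,3,6], [2,4,5], [2,5,6], [3,4,5], [3,4,6]

Hence C_0 ≅ Z^6, C_1 ≅ Z^15, C_2 ≅ Z^10.

Boundary ∂_1: C_1 → C_0 sends each edge [p,q] (with p < q) to q − p. For instance
  ∂[1,6] = [6] − [1].
The 6×15 boundary matrix has rank 5 and Smith normal form diag(1,1,1,1,1).

The boundary map ∂_2: C_2 → C_1 acts by ∂[p,q,r] = [q,r] − [p,r] + [p,q]. For instance
  ∂[1,2,4] = [2,4] − [1,4] + [1,2],
  ∂[2,3,6] = [3,6] − [2,6] + [2,3].
The 15×10 boundary matrix has rank 10 and Smith normal form diag(1,1,1,1,1,1,1,1,1,2).

Now H_k = ker ∂_k / im ∂_{k+1}, so:

  H_0: rank C_0 − rank ∂_1 = 6 − 5 = 1, and the invariant factors of ∂_1 are all 1, so H_0 ≅ Z.
  H_1: rank ker ∂_1 − rank ∂_2 = (15 − 5) − 10 = 0, and ∂_2 has invariant factor 2 > 1, so H_1 ≅ Z/2.
  H_2: rank ker ∂_2 − rank ∂_3 = (10 − 10) − 0 = 0, and there is no ∂_3, so H_2 ≅ 0.

As a check, the Euler characteristic is 6 − 15 + 10 = 1, which agrees with 1 − 0 + 0 = 1.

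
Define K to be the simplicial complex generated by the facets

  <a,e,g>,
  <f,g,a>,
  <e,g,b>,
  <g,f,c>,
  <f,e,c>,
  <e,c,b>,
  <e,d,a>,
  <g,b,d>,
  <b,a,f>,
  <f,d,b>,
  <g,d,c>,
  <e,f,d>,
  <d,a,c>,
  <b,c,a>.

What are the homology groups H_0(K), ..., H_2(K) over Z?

H_0 = Z,  H_1 = Z^2,  H_2 = Z.

Fix the vertex order a < b < c < d < e < f < g and write every simplex with vertices in increasing order. Then dim K = 2 and the simplices of K are:

  0-simplices (7): a, b, c, d, e, f, g
  1-simplices (21): ab, ac, ad, ae, af, ag, bc, bd, be, bf, bg, cd, ce, cf, cg, de, df, dg, ef, eg, fg
  2-simplices (14): abc, abf, acd, ade, aeg, afg, bce, bdf, bdg, beg, cdg, cef, cfg, def

Hence C_0 ≅ Z^7, C_1 ≅ Z^21, C_2 ≅ Z^14.

Boundary ∂_1: C_1 → C_0 maps an edge to its endpoints' difference, ∂[p,q] = q − p. For instance
  ∂bd = d − b.
This gives a 7×21 integer matrix of rank 6; reducing to Smith normal form yields diagonal entries (1,1,1,1,1,1).

∂_2: C_2 → C_1 sends each 2-simplex [p,q,r] to [q,r] − [p,r] + [p,q]. For instance
  ∂bce = ce − be + bc,
  ∂cdg = dg − cg + cd.
This gives a 21×14 integer matrix of rank 13; reducing to Smith normal form yields diagonal entries (1,1,1,1,1,1,1,1,1,1,1,1,1).

Computing H_k = (kernel of ∂_k) / (image of ∂_{k+1}):

  H_0: rank C_0 − rank ∂_1 = 7 − 6 = 1, and the invariant factors of ∂_1 are all 1, so H_0 ≅ Z.
  H_1: rank ker ∂_1 − rank ∂_2 = (21 − 6) − 13 = 2, and the invariant factors of ∂_2 are all 1, so H_1 ≅ Z^2.
  H_2: rank ker ∂_2 − rank ∂_3 = (14 − 13) − 0 = 1, and there is no ∂_3, so H_2 ≅ Z.

As a check, the Euler characteristic is 7 − 21 + 14 = 0, which agrees with 1 − 2 + 1 = 0.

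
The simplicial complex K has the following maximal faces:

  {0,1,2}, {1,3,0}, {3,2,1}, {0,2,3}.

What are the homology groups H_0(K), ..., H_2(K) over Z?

H_0 ≅ Z,  H_1 = 0,  H_2 ≅ Z.

Take the total order 0 < 1 < 2 < 3 on the vertex set. Then K (dimension 2) consists of the simplices:

  0-simplices (4): [0], [1], [2], [3]
  1-simplices (6): [0,1], [0,2], [0,3], [1,2], [1,3], [2,3]
  2-simplices (4): [0,1,2], [0,1,3], [0,2,3], [1,2,3]

so the chain groups are C_0 ≅ Z^4, C_1 ≅ Z^6, C_2 ≅ Z^4.

Boundary ∂_1: C_1 → C_0 sends each edge [p,q] (with p < q) to q − p. For instance
  ∂[1,2] = [2] − [1].
The 4×6 boundary matrix has rank 3 and Smith normal form diag(1,1,1).

The boundary map ∂_2: C_2 → C_1 maps a triangle to the signed sum of its edges. For instance
  ∂[0,1,2] = [1,2] − [0,2] + [0,1],
  ∂[1,2,3] = [2,3] − [1,3] + [1,2].
This gives a 6×4 integer matrix of rank 3; reducing to Smith normal form yields diagonal entries (1,1,1).

Computing H_k = (kernel of ∂_k) / (image of ∂_{k+1}):

  H_0: rank C_0 − rank ∂_1 = 4 − 3 = 1, and the invariant factors of ∂_1 are all 1, so H_0 = Z.
  H_1: rank ker ∂_1 − rank ∂_2 = (6 − 3) − 3 = 0, and the invariant factors of ∂_2 are all 1, so H_1 = 0.
  H_2: rank ker ∂_2 − rank ∂_3 = (4 − 3) − 0 = 1, and there is no ∂_3, so H_2 = Z.

As a check, the Euler characteristic is 4 − 6 + 4 = 2, which agrees with 1 − 0 + 1 = 2.
(K is a triangulation of the 2-sphere S^2.)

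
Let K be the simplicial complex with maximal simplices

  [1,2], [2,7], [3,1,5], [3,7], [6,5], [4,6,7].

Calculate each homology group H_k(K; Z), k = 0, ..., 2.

Take the total order 1 < 2 < 3 < 4 < 5 < 6 < 7 on the vertex set. Then K (dimension 2) consists of the simplices:

  0-simplices (7): [1], [2], [3], [4], [5], [6], [7]
  1-simplices (10): [1,2], [1,3], [1,5], [2,7], [3,5], [3,7], [4,6], [4,7], [5,6], [6,7]
  2-simplices (2): [1,3,5], [4,6,7]

so the chain groups are C_0 ≅ Z^7, C_1 ≅ Z^10, C_2 ≅ Z^2.

∂_1: C_1 → C_0 maps an edge to its endpoints' difference, ∂[p,q] = q − p.
The 7×10 boundary matrix has rank 6 and Smith normal form diag(1,1,1,1,1,1).

The boundary map ∂_2: C_2 → C_1 sends each 2-simplex [p,q,r] to [q,r] − [p,r] + [p,q]. For instance
  ∂[4,6,7] = [6,7] − [4,7] + [4,6],
  ∂[1,3,5] = [3,5] − [1,5] + [1,3].
As a 10×2 matrix over Z this has rank 2, with invariant factors (1,1).

From H_k ≅ ker(∂_k) / im(∂_{k+1}) we obtain:

  H_0: rank C_0 − rank ∂_1 = 7 − 6 = 1, and the invariant factors of ∂_1 are all 1, so H_0 ≅ Z.
  H_1: rank ker ∂_1 − rank ∂_2 = (10 − 6) − 2 = 2, and the invariant factors of ∂_2 are all 1, so H_1 ≅ Z^2.
  H_2: rank ker ∂_2 − rank ∂_3 = (2 − 2) − 0 = 0, and there is no ∂_3, so H_2 ≅ 0.

As a check, the Euler characteristic is 7 − 10 + 2 = -1, which agrees with 1 − 2 + 0 = -1.

H_0 ≅ Z,  H_1 ≅ Z^2,  H_2 = 0.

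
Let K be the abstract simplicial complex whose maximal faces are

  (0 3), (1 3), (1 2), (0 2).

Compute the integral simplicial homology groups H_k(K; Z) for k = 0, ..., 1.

Take the total order 0 < 1 < 2 < 3 on the vertex set. Then K (dimension 1) consists of the simplices:

  0-simplices (4): [0], [1], [2], [3]
  1-simplices (4): [0,2], [0,3], [1,2], [1,3]

so the chain groups are C_0 ≅ Z^4, C_1 ≅ Z^4.

∂_1: C_1 → C_0 is given by ∂[p,q] = [q] − [p]. For instance
  ∂[1,3] = [3] − [1].
The resulting 4×4 matrix has rank 3, and its Smith normal form has invariant factors (1,1,1).

Reading off H_k = ker ∂_k / im ∂_{k+1}:

  H_0: rank C_0 − rank ∂_1 = 4 − 3 = 1, and the invariant factors of ∂_1 are all 1, so H_0 ≅ Z.
  H_1: rank ker ∂_1 − rank ∂_2 = (4 − 3) − 0 = 1, and there is no ∂_2, so H_1 ≅ Z.

(K is a triangulation of the circle S^1.)

H_0 = Z,  H_1 = Z.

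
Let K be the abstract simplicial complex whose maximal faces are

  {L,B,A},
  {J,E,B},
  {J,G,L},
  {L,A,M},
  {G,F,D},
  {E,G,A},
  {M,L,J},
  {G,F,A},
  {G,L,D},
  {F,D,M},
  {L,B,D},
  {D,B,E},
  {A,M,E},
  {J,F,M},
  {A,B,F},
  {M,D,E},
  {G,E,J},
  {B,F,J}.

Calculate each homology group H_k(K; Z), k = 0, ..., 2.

H_0 ≅ Z,  H_1 ≅ Z^2,  H_2 ≅ Z.

We work with the vertex ordering A < B < D < E < F < G < J < L < M. The simplices of K, each written with vertices in increasing order, are:

  0-simplices (9): A, B, D, E, F, G, J, L, M
  1-simplices (27): AB, AE, AF, AG, AL, AM, BD, BE, BF, BJ, BL, DE, DF, DG, DL, DM, EG, EJ, EM, FG, FJ, FM, GJ, GL, JL, JM, LM
  2-simplices (18): ABF, ABL, AEG, AEM, AFG, ALM, BDE, BDL, BEJ, BFJ, DEM, DFG, DFM, DGL, EGJ, FJM, GJL, JLM

giving chain groups C_0 ≅ Z^9, C_1 ≅ Z^27, C_2 ≅ Z^18.

The boundary map ∂_1: C_1 → C_0 sends each edge [p,q] (with p < q) to q − p. For instance
  ∂JM = M − J.
The 9×27 boundary matrix has rank 8 and Smith normal form diag(1,1,1,1,1,1,1,1).

The boundary map ∂_2: C_2 → C_1 acts by ∂[p,q,r] = [q,r] − [p,r] + [p,q]. For instance
  ∂BFJ = FJ − BJ + BF,
  ∂BEJ = EJ − BJ + BE.
This gives a 27×18 integer matrix of rank 17; reducing to Smith normal form yields diagonal entries (1,1,1,1,1,1,1,1,1,1,1,1,1,1,1,1,1).

Computing H_k = (kernel of ∂_k) / (image of ∂_{k+1}):

  H_0: rank C_0 − rank ∂_1 = 9 − 8 = 1, and the invariant factors of ∂_1 are all 1, so H_0 = Z.
  H_1: rank ker ∂_1 − rank ∂_2 = (27 − 8) − 17 = 2, and the invariant factors of ∂_2 are all 1, so H_1 = Z^2.
  H_2: rank ker ∂_2 − rank ∂_3 = (18 − 17) − 0 = 1, and there is no ∂_3, so H_2 = Z.

As a check, the Euler characteristic is 9 − 27 + 18 = 0, which agrees with 1 − 2 + 1 = 0.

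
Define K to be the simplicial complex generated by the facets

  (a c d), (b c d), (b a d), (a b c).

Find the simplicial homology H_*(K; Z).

H_0 = Z,  H_1 = 0,  H_2 = Z.

Take the total order a < b < c < d on the vertex set. Then K (dimension 2) consists of the simplices:

  0-simplices (4): a, b, c, d
  1-simplices (6): ab, ac, ad, bc, bd, cd
  2-simplices (4): abc, abd, acd, bcd

giving chain groups C_0 ≅ Z^4, C_1 ≅ Z^6, C_2 ≅ Z^4.

The boundary map ∂_1: C_1 → C_0 is given by ∂[p,q] = [q] − [p].
The 4×6 boundary matrix has rank 3 and Smith normal form diag(1,1,1).

Boundary ∂_2: C_2 → C_1 sends each 2-simplex [p,q,r] to [q,r] − [p,r] + [p,q]. For instance
  ∂acd = cd − ad + ac,
  ∂bcd = cd − bd + bc.
The 6×4 boundary matrix has rank 3 and Smith normal form diag(1,1,1).

Now H_k = ker ∂_k / im ∂_{k+1}, so:

  H_0: rank C_0 − rank ∂_1 = 4 − 3 = 1, and the invariant factors of ∂_1 are all 1, so H_0 = Z.
  H_1: rank ker ∂_1 − rank ∂_2 = (6 − 3) − 3 = 0, and the invariant factors of ∂_2 are all 1, so H_1 = 0.
  H_2: rank ker ∂_2 − rank ∂_3 = (4 − 3) − 0 = 1, and there is no ∂_3, so H_2 = Z.

As a check, the Euler characteristic is 4 − 6 + 4 = 2, which agrees with 1 − 0 + 1 = 2.
(K is a triangulation of the 2-sphere S^2.)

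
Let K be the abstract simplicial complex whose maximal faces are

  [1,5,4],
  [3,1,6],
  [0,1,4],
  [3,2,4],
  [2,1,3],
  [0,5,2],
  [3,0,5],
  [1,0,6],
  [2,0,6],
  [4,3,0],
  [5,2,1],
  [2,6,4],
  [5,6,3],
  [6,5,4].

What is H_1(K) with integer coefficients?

H_1 ≅ Z^2.

Fix the vertex order 0 < 1 < 2 < 3 < 4 < 5 < 6 and write every simplex with vertices in increasing order. Then dim K = 2 and the simplices of K are:

  0-simplices (7): [0], [1], [2], [3], [4], [5], [6]
  1-simplices (21): [0,1], [0,2], [0,3], [0,4], [0,5], [0,6], [1,2], [1,3], [1,4], [1,5], [1,6], [2,3], [2,4], [2,5], [2,6], [3,4], [3,5], [3,6], [4,5], [4,6], [5,6]
  2-simplices (14): [0,1,4], [0,1,6], [0,2,5], [0,2,6], [0,3,4], [0,3,5], [1,2,3], [1,2,5], [1,3,6], [1,4,5], [2,3,4], [2,4,6], [3,5,6], [4,5,6]

Hence C_0 ≅ Z^7, C_1 ≅ Z^21, C_2 ≅ Z^14.

The boundary map ∂_1: C_1 → C_0 is given by ∂[p,q] = [q] − [p]. For instance
  ∂[2,4] = [4] − [2].
This gives a 7×21 integer matrix of rank 6; reducing to Smith normal form yields diagonal entries (1,1,1,1,1,1).

Boundary ∂_2: C_2 → C_1 maps a triangle to the signed sum of its edges. For instance
  ∂[1,2,3] = [2,3] − [1,3] + [1,2],
  ∂[0,3,5] = [3,5] − [0,5] + [0,3].
As a 21×14 matrix over Z this has rank 13, with invariant factors (1,1,1,1,1,1,1,1,1,1,1,1,1).

Now H_k = ker ∂_k / im ∂_{k+1}, so:

  H_1: rank ker ∂_1 − rank ∂_2 = (21 − 6) − 13 = 2, and the invariant factors of ∂_2 are all 1, so H_1 ≅ Z^2.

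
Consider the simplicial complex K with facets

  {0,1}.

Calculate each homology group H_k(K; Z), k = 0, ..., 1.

H_0 = Z,  H_1 = 0.

We work with the vertex ordering 0 < 1. The simplices of K, each written with vertices in increasing order, are:

  0-simplices (2): [0], [1]
  1-simplices (1): [0,1]

so the chain groups are C_0 ≅ Z^2, C_1 ≅ Z^1.

Boundary ∂_1: C_1 → C_0 sends each edge [p,q] (with p < q) to q − p. For instance
  ∂[0,1] = [1] − [0].
This gives a 2×1 integer matrix of rank 1; reducing to Smith normal form yields diagonal entries (1).

Reading off H_k = ker ∂_k / im ∂_{k+1}:

  H_0: rank C_0 − rank ∂_1 = 2 − 1 = 1, and the invariant factors of ∂_1 are all 1, so H_0 ≅ Z.
  H_1: rank ker ∂_1 − rank ∂_2 = (1 − 1) − 0 = 0, and there is no ∂_2, so H_1 ≅ 0.

(K is a triangulation of the 1-simplex.)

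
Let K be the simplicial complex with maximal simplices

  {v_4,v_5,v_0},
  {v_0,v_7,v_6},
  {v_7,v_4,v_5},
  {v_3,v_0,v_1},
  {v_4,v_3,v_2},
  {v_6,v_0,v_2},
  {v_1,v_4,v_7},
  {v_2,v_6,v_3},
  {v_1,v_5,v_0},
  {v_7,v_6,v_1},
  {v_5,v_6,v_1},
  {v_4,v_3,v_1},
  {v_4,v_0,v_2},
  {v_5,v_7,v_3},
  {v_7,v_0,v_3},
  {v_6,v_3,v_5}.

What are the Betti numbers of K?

Take the total order v_0 < v_1 < v_2 < v_3 < v_4 < v_5 < v_6 < v_7 on the vertex set. Then K (dimension 2) consists of the simplices:

  0-simplices (8): [v_0], [v_1], [v_2], [v_3], [v_4], [v_5], [v_6], [v_7]
  1-simplices (24): (24 of them)
  2-simplices (16): (16 of them)

so the chain groups are C_0 ≅ Z^8, C_1 ≅ Z^24, C_2 ≅ Z^16.

Boundary ∂_1: C_1 → C_0 is given by ∂[p,q] = [q] − [p].
The resulting 8×24 matrix has rank 7, and its Smith normal form has invariant factors (1,1,1,1,1,1,1).

∂_2: C_2 → C_1 maps a triangle to the signed sum of its edges. For instance
  ∂[v_0,v_1,v_5] = [v_1,v_5] − [v_0,v_5] + [v_0,v_1],
  ∂[v_1,v_6,v_7] = [v_6,v_7] − [v_1,v_7] + [v_1,v_6].
The 24×16 boundary matrix has rank 15 and Smith normal form diag(1,1,1,1,1,1,1,1,1,1,1,1,1,1,1).

From H_k ≅ ker(∂_k) / im(∂_{k+1}) we obtain:

  H_0: rank C_0 − rank ∂_1 = 8 − 7 = 1, and the invariant factors of ∂_1 are all 1, so H_0 ≅ Z.
  H_1: rank ker ∂_1 − rank ∂_2 = (24 − 7) − 15 = 2, and the invariant factors of ∂_2 are all 1, so H_1 ≅ Z^2.
  H_2: rank ker ∂_2 − rank ∂_3 = (16 − 15) − 0 = 1, and there is no ∂_3, so H_2 ≅ Z.

Hence the Betti numbers are b_0 = 1, b_1 = 2, b_2 = 1.

b_0 = 1, b_1 = 2, b_2 = 1.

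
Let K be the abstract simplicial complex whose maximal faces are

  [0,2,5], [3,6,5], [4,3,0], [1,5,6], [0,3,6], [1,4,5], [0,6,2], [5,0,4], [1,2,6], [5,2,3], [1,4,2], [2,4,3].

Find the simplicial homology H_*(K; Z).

H_0 ≅ Z,  H_1 ≅ Z/2Z,  H_2 = 0.

Take the total order 0 < 1 < 2 < 3 < 4 < 5 < 6 on the vertex set. Then K (dimension 2) consists of the simplices:

  0-simplices (7): [0], [1], [2], [3], [4], [5], [6]
  1-simplices (18): [0,2], [0,3], [0,4], [0,5], [0,6], [1,2], [1,4], [1,5], [1,6], [2,3], [2,4], [2,5], [2,6], [3,4], [3,5], [3,6], [4,5], [5,6]
  2-simplices (12): [0,2,5], [0,2,6], [0,3,4], [0,3,6], [0,4,5], [1,2,4], [1,2,6], [1,4,5], [1,5,6], [2,3,4], [2,3,5], [3,5,6]

Hence C_0 ≅ Z^7, C_1 ≅ Z^18, C_2 ≅ Z^12.

Boundary ∂_1: C_1 → C_0 is given by ∂[p,q] = [q] − [p]. For instance
  ∂[2,4] = [4] − [2].
As a 7×18 matrix over Z this has rank 6, with invariant factors (1,1,1,1,1,1).

The boundary map ∂_2: C_2 → C_1 acts by ∂[p,q,r] = [q,r] − [p,r] + [p,q]. For instance
  ∂[2,3,5] = [3,5] − [2,5] + [2,3],
  ∂[3,5,6] = [5,6] − [3,6] + [3,5].
As a 18×12 matrix over Z this has rank 12, with invariant factors (1,1,1,1,1,1,1,1,1,1,1,2).

Reading off H_k = ker ∂_k / im ∂_{k+1}:

  H_0: rank C_0 − rank ∂_1 = 7 − 6 = 1, and the invariant factors of ∂_1 are all 1, so H_0 = Z.
  H_1: rank ker ∂_1 − rank ∂_2 = (18 − 6) − 12 = 0, and ∂_2 has invariant factor 2 > 1, so H_1 = Z/2Z.
  H_2: rank ker ∂_2 − rank ∂_3 = (12 − 12) − 0 = 0, and there is no ∂_3, so H_2 = 0.

As a check, the Euler characteristic is 7 − 18 + 12 = 1, which agrees with 1 − 0 + 0 = 1.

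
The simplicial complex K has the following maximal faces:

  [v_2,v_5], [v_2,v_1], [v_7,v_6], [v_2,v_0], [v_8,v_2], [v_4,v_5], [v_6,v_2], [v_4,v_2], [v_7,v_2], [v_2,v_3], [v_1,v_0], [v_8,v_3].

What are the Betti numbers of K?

We work with the vertex ordering v_0 < v_1 < v_2 < v_3 < v_4 < v_5 < v_6 < v_7 < v_8. The simplices of K, each written with vertices in increasing order, are:

  0-simplices (9): [v_0], [v_1], [v_2], [v_3], [v_4], [v_5], [v_6], [v_7], [v_8]
  1-simplices (12): [v_0,v_1], [v_0,v_2], [v_1,v_2], [v_2,v_3], [v_2,v_4], [v_2,v_5], [v_2,v_6], [v_2,v_7], [v_2,v_8], [v_3,v_8], [v_4,v_5], [v_6,v_7]

so the chain groups are C_0 ≅ Z^9, C_1 ≅ Z^12.

The boundary map ∂_1: C_1 → C_0 sends each edge [p,q] (with p < q) to q − p. For instance
  ∂[v_2,v_3] = [v_3] − [v_2].
As a 9×12 matrix over Z this has rank 8, with invariant factors (1,1,1,1,1,1,1,1).

Now H_k = ker ∂_k / im ∂_{k+1}, so:

  H_0: rank C_0 − rank ∂_1 = 9 − 8 = 1, and the invariant factors of ∂_1 are all 1, so H_0 = Z.
  H_1: rank ker ∂_1 − rank ∂_2 = (12 − 8) − 0 = 4, and there is no ∂_2, so H_1 = Z^4.

As a check, the Euler characteristic is 9 − 12 = -3, which agrees with 1 − 4 = -3.

Hence the Betti numbers are b_0 = 1, b_1 = 4.

b_0 = 1, b_1 = 4.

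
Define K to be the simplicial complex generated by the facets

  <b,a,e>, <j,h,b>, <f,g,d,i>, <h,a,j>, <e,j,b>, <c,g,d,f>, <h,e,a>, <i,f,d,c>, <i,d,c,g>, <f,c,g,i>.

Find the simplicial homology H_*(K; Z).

We work with the vertex ordering a < b < c < d < e < f < g < h < i < j. The simplices of K, each written with vertices in increasing order, are:

  0-simplices (10): a, b, c, d, e, f, g, h, i, j
  1-simplices (20): ab, ae, ah, aj, be, bh, bj, cd, cf, cg, ci, df, dg, di, eh, ej, fg, fi, gi, hj
  2-simplices (15): abe, aeh, ahj, bej, bhj, cdf, cdg, cdi, cfg, cfi, cgi, dfg, dfi, dgi, fgi
  3-simplices (5): cdfg, cdfi, cdgi, cfgi, dfgi

giving chain groups C_0 ≅ Z^10, C_1 ≅ Z^20, C_2 ≅ Z^15, C_3 ≅ Z^5.

Boundary ∂_1: C_1 → C_0 sends each edge [p,q] (with p < q) to q − p. For instance
  ∂fg = g − f.
The resulting 10×20 matrix has rank 8, and its Smith normal form has invariant factors (1,1,1,1,1,1,1,1).

∂_2: C_2 → C_1 sends each 2-simplex [p,q,r] to [q,r] − [p,r] + [p,q]. For instance
  ∂cgi = gi − ci + cg,
  ∂cdg = dg − cg + cd.
The 20×15 boundary matrix has rank 11 and Smith normal form diag(1,1,1,1,1,1,1,1,1,1,1).

Boundary ∂_3: C_3 → C_2 sends each 3-simplex σ to the alternating sum Σ_i (−1)^i (σ with its i-th vertex removed). For instance
  ∂cdfg = dfg − cfg + cdg − cdf,
  ∂cdgi = dgi − cgi + cdi − cdg.
As a 15×5 matrix over Z this has rank 4, with invariant factors (1,1,1,1).

Now H_k = ker ∂_k / im ∂_{k+1}, so:

  H_0: rank C_0 − rank ∂_1 = 10 − 8 = 2, and the invariant factors of ∂_1 are all 1, so H_0 = Z^2.
  H_1: rank ker ∂_1 − rank ∂_2 = (20 − 8) − 11 = 1, and the invariant factors of ∂_2 are all 1, so H_1 = Z.
  H_2: rank ker ∂_2 − rank ∂_3 = (15 − 11) − 4 = 0, and the invariant factors of ∂_3 are all 1, so H_2 = 0.
  H_3: rank ker ∂_3 − rank ∂_4 = (5 − 4) − 0 = 1, and there is no ∂_4, so H_3 = Z.

As a check, the Euler characteristic is 10 − 20 + 15 − 5 = 0, which agrees with 2 − 1 + 0 − 1 = 0.

H_0 = Z^2,  H_1 = Z,  H_2 = 0,  H_3 = Z.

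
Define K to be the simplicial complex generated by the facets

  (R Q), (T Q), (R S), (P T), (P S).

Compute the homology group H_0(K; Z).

Take the total order P < Q < R < S < T on the vertex set. Then K (dimension 1) consists of the simplices:

  0-simplices (5): P, Q, R, S, T
  1-simplices (5): PS, PT, QR, QT, RS

so the chain groups are C_0 ≅ Z^5, C_1 ≅ Z^5.

Boundary ∂_1: C_1 → C_0 sends each edge [p,q] (with p < q) to q − p. For instance
  ∂QR = R − Q.
The resulting 5×5 matrix has rank 4, and its Smith normal form has invariant factors (1,1,1,1).

Computing H_k = (kernel of ∂_k) / (image of ∂_{k+1}):

  H_0: rank C_0 − rank ∂_1 = 5 − 4 = 1, and the invariant factors of ∂_1 are all 1, so H_0 ≅ Z.

(K is a triangulation of the circle S^1.)

H_0 ≅ Z.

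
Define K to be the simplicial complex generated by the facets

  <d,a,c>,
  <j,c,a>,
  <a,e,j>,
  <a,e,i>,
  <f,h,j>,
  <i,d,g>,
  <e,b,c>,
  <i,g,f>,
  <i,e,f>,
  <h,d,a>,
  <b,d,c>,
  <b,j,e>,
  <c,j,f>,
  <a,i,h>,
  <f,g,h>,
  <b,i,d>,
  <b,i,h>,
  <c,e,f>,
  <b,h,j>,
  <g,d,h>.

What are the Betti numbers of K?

b_0 = 1, b_1 = 1, b_2 = 0.

Take the total order a < b < c < d < e < f < g < h < i < j on the vertex set. Then K (dimension 2) consists of the simplices:

  0-simplices (10): a, b, c, d, e, f, g, h, i, j
  1-simplices (30): ac, ad, ae, ah, ai, aj, bc, bd, be, bh, bi, bj, cd, ce, cf, cj, dg, dh, di, ef, ei, ej, fg, fh, fi, fj, gh, gi, hi, hj
  2-simplices (20): acd, acj, adh, aei, aej, ahi, bcd, bce, bdi, bej, bhi, bhj, cef, cfj, dgh, dgi, efi, fgh, fgi, fhj

Hence C_0 ≅ Z^10, C_1 ≅ Z^30, C_2 ≅ Z^20.

Boundary ∂_1: C_1 → C_0 sends each edge [p,q] (with p < q) to q − p. For instance
  ∂ej = j − e.
As a 10×30 matrix over Z this has rank 9, with invariant factors (1,1,1,1,1,1,1,1,1).

∂_2: C_2 → C_1 sends each 2-simplex [p,q,r] to [q,r] − [p,r] + [p,q]. For instance
  ∂ahi = hi − ai + ah,
  ∂bhi = hi − bi + bh.
As a 30×20 matrix over Z this has rank 20, with invariant factors (1,1,1,1,1,1,1,1,1,1,1,1,1,1,1,1,1,1,1,2).

From H_k ≅ ker(∂_k) / im(∂_{k+1}) we obtain:

  H_0: rank C_0 − rank ∂_1 = 10 − 9 = 1, and the invariant factors of ∂_1 are all 1, so H_0 = Z.
  H_1: rank ker ∂_1 − rank ∂_2 = (30 − 9) − 20 = 1, and ∂_2 has invariant factor 2 > 1, so H_1 = Z ⊕ Z_2.
  H_2: rank ker ∂_2 − rank ∂_3 = (20 − 20) − 0 = 0, and there is no ∂_3, so H_2 = 0.

As a check, the Euler characteristic is 10 − 30 + 20 = 0, which agrees with 1 − 1 + 0 = 0.

Hence the Betti numbers are b_0 = 1, b_1 = 1, b_2 = 0.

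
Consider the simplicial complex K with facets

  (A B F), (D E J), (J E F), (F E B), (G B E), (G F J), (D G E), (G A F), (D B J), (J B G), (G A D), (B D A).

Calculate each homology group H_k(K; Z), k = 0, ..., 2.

Order the vertices as A < B < D < E < F < G < J. Listing each simplex with vertices in this order, K has dimension 2 with simplices:

  0-simplices (7): A, B, D, E, F, G, J
  1-simplices (18): AB, AD, AF, AG, BD, BE, BF, BG, BJ, DE, DG, DJ, EF, EG, EJ, FG, FJ, GJ
  2-simplices (12): ABD, ABF, ADG, AFG, BDJ, BEF, BEG, BGJ, DEG, DEJ, EFJ, FGJ

so the chain groups are C_0 ≅ Z^7, C_1 ≅ Z^18, C_2 ≅ Z^12.

Boundary ∂_1: C_1 → C_0 is given by ∂[p,q] = [q] − [p]. For instance
  ∂DJ = J − D.
The 7×18 boundary matrix has rank 6 and Smith normal form diag(1,1,1,1,1,1).

Boundary ∂_2: C_2 → C_1 acts by ∂[p,q,r] = [q,r] − [p,r] + [p,q]. For instance
  ∂ABD = BD − AD + AB,
  ∂DEG = EG − DG + DE.
As a 18×12 matrix over Z this has rank 12, with invariant factors (1,1,1,1,1,1,1,1,1,1,1,2).

Reading off H_k = ker ∂_k / im ∂_{k+1}:

  H_0: rank C_0 − rank ∂_1 = 7 − 6 = 1, and the invariant factors of ∂_1 are all 1, so H_0 ≅ Z.
  H_1: rank ker ∂_1 − rank ∂_2 = (18 − 6) − 12 = 0, and ∂_2 has invariant factor 2 > 1, so H_1 ≅ Z/2.
  H_2: rank ker ∂_2 − rank ∂_3 = (12 − 12) − 0 = 0, and there is no ∂_3, so H_2 ≅ 0.

As a check, the Euler characteristic is 7 − 18 + 12 = 1, which agrees with 1 − 0 + 0 = 1.

H_0 = Z,  H_1 = Z/2,  H_2 = 0.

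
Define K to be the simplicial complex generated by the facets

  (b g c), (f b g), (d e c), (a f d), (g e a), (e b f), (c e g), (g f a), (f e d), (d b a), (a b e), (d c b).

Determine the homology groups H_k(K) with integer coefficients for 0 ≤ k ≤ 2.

Order the vertices as a < b < c < d < e < f < g. Listing each simplex with vertices in this order, K has dimension 2 with simplices:

  0-simplices (7): a, b, c, d, e, f, g
  1-simplices (18): ab, ad, ae, af, ag, bc, bd, be, bf, bg, cd, ce, cg, de, df, ef, eg, fg
  2-simplices (12): abd, abe, adf, aeg, afg, bcd, bcg, bef, bfg, cde, ceg, def

giving chain groups C_0 ≅ Z^7, C_1 ≅ Z^18, C_2 ≅ Z^12.

∂_1: C_1 → C_0 maps an edge to its endpoints' difference, ∂[p,q] = q − p. For instance
  ∂bc = c − b.
As a 7×18 matrix over Z this has rank 6, with invariant factors (1,1,1,1,1,1).

∂_2: C_2 → C_1 acts by ∂[p,q,r] = [q,r] − [p,r] + [p,q]. For instance
  ∂bfg = fg − bg + bf,
  ∂def = ef − df + de.
This gives a 18×12 integer matrix of rank 12; reducing to Smith normal form yields diagonal entries (1,1,1,1,1,1,1,1,1,1,1,2).

Reading off H_k = ker ∂_k / im ∂_{k+1}:

  H_0: rank C_0 − rank ∂_1 = 7 − 6 = 1, and the invariant factors of ∂_1 are all 1, so H_0 ≅ Z.
  H_1: rank ker ∂_1 − rank ∂_2 = (18 − 6) − 12 = 0, and ∂_2 has invariant factor 2 > 1, so H_1 ≅ Z/2.
  H_2: rank ker ∂_2 − rank ∂_3 = (12 − 12) − 0 = 0, and there is no ∂_3, so H_2 ≅ 0.

As a check, the Euler characteristic is 7 − 18 + 12 = 1, which agrees with 1 − 0 + 0 = 1.

H_0 = Z,  H_1 = Z/2,  H_2 = 0.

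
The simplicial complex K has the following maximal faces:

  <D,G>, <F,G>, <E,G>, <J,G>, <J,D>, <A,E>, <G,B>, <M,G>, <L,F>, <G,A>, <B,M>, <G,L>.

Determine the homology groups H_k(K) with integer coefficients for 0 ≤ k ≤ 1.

H_0 = Z,  H_1 = Z^4.

Fix the vertex order A < B < D < E < F < G < J < L < M and write every simplex with vertices in increasing order. Then dim K = 1 and the simplices of K are:

  0-simplices (9): A, B, D, E, F, G, J, L, M
  1-simplices (12): AE, AG, BG, BM, DG, DJ, EG, FG, FL, GJ, GL, GM

giving chain groups C_0 ≅ Z^9, C_1 ≅ Z^12.

∂_1: C_1 → C_0 is given by ∂[p,q] = [q] − [p].
The 9×12 boundary matrix has rank 8 and Smith normal form diag(1,1,1,1,1,1,1,1).

Reading off H_k = ker ∂_k / im ∂_{k+1}:

  H_0: rank C_0 − rank ∂_1 = 9 − 8 = 1, and the invariant factors of ∂_1 are all 1, so H_0 = Z.
  H_1: rank ker ∂_1 − rank ∂_2 = (12 − 8) − 0 = 4, and there is no ∂_2, so H_1 = Z^4.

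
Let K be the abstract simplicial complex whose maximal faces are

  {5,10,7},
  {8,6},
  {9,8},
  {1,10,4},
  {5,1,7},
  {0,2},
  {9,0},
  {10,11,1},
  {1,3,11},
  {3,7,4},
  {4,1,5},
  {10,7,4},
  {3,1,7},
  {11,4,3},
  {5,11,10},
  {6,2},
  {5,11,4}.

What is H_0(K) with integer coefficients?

Take the total order 0 < 1 < 2 < 3 < 4 < 5 < 6 < 7 < 8 < 9 < 10 < 11 on the vertex set. Then K (dimension 2) consists of the simplices:

  0-simplices (12): [0], [1], [2], [3], [4], [5], [6], [7], [8], [9], [10], [11]
  1-simplices (23): (23 of them)
  2-simplices (12): [1,3,7], [1,3,11], [1,4,5], [1,4,10], [1,5,7], [1,10,11], [3,4,7], [3,4,11], [4,5,11], [4,7,10], [5,7,10], [5,10,11]

giving chain groups C_0 ≅ Z^12, C_1 ≅ Z^23, C_2 ≅ Z^12.

Boundary ∂_1: C_1 → C_0 sends each edge [p,q] (with p < q) to q − p. For instance
  ∂[1,4] = [4] − [1].
The resulting 12×23 matrix has rank 10, and its Smith normal form has invariant factors (1,1,1,1,1,1,1,1,1,1).

Boundary ∂_2: C_2 → C_1 maps a triangle to the signed sum of its edges. For instance
  ∂[1,4,10] = [4,10] − [1,10] + [1,4],
  ∂[1,3,11] = [3,11] − [1,11] + [1,3].
The resulting 23×12 matrix has rank 12, and its Smith normal form has invariant factors (1,1,1,1,1,1,1,1,1,1,1,2).

From H_k ≅ ker(∂_k) / im(∂_{k+1}) we obtain:

  H_0: rank C_0 − rank ∂_1 = 12 − 10 = 2, and the invariant factors of ∂_1 are all 1, so H_0 = Z^2.

(K is a triangulation of the disjoint union of the circle S^1 and the real projective plane RP^2.)

H_0 = Z^2.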